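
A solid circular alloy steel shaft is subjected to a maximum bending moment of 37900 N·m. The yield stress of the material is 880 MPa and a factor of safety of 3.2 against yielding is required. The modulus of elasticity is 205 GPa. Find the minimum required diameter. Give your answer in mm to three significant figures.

σ_allow = 880/3.2 = 275.0 MPa.
For a solid circular section σ = 32M/(πd³), so d³ = 32M/(π σ_allow) = 32×3.7900×10^7/(π×275.0) = 1.404×10^6 mm³.
d = 112.0 mm.

d = 112 mm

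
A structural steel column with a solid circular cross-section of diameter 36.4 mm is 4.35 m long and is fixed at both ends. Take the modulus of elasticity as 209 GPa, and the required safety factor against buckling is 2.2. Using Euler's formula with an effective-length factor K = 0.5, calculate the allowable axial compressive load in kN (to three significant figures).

P_allow = 17.1 kN

I = πd⁴/64 = π×36.4⁴/64 = 86170 mm⁴.
Effective length L_e = KL = 0.5×4.35 m = 2175 mm.
Euler critical load P_cr = π²EI/L_e² = π²×209000×86170/2175² = 37580 N.
P_allow = P_cr/n = 37580/2.2 = 17080 N.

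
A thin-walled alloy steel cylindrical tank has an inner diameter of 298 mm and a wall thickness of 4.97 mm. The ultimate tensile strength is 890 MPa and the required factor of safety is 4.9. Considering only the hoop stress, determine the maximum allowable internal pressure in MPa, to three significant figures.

σ_allow = 890/4.9 = 181.6 MPa.
σ_h = pD/(2t) → p_allow = 2σ_allow t/D = 2×181.6×4.97/298 = 6.058 MPa.

p_allow = 6.06 MPa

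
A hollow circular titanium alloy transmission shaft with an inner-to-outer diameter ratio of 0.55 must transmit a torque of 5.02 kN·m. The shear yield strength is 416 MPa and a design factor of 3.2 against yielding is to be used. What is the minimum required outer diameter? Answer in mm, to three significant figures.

τ_allow = 416/3.2 = 130.0 MPa.
For a hollow shaft τ = 16T/[πd_o³(1−k⁴)] with k = 0.55, so 1−k⁴ = 0.9085.
d_o³ = 16T/[π τ_allow (1−k⁴)] = 16×5020000/(π×130.0×0.9085) = 216500 mm³.
d_o = 60.04 mm.

d_o = 60.0 mm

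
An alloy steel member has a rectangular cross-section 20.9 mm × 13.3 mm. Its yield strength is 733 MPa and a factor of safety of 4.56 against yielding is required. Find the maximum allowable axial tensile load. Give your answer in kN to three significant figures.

σ_allow = 733/4.56 = 160.7 MPa.
A = 20.9×13.3 = 278.0 mm².
F_allow = σ_allow × A = 160.7×278.0 = 44680 N.

F_allow = 44.7 kN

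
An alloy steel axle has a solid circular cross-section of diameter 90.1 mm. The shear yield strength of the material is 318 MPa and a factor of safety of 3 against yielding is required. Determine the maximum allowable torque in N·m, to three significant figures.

T_allow = 15200 N·m

τ_allow = 318/3 = 106.0 MPa.
For a solid shaft T_allow = τ_allow·πd³/16; πd³/16 = π×90.1³/16 = 143600 mm³.
T_allow = 106.0×143600 = 1.522×10^7 N·mm = 15220 N·m.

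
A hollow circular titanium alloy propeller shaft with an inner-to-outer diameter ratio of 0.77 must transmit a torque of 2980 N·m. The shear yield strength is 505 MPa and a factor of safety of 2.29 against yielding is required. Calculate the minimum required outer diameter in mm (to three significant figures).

τ_allow = 505/2.29 = 220.5 MPa.
For a hollow shaft τ = 16T/[πd_o³(1−k⁴)] with k = 0.77, so 1−k⁴ = 0.6485.
d_o³ = 16T/[π τ_allow (1−k⁴)] = 16×2980000/(π×220.5×0.6485) = 106100 mm³.
d_o = 47.35 mm.

d_o = 47.3 mm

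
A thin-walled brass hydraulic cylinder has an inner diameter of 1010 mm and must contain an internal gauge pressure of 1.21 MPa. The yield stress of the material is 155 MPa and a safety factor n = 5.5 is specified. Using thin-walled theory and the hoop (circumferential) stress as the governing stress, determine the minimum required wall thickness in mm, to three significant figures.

t = 21.7 mm

σ_allow = 155/5.5 = 28.18 MPa.
Hoop stress σ_h = pD/(2t), so t = pD/(2σ_allow) = 1.21×1010/(2×28.18) = 21.68 mm.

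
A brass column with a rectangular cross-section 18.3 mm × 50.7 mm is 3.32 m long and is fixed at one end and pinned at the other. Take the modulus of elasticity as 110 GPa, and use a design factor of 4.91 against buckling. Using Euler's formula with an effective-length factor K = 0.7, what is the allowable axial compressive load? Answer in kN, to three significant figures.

Buckling occurs about the weak axis: I_min = h·b³/12 = 50.7×18.3³/12 = 25890 mm⁴ (b = 18.3 mm is the smaller dimension).
Effective length L_e = KL = 0.7×3.32 m = 2324 mm.
Euler critical load P_cr = π²EI/L_e² = π²×110000×25890/2324² = 5205 N.
P_allow = P_cr/n = 5205/4.91 = 1060 N.

P_allow = 1.06 kN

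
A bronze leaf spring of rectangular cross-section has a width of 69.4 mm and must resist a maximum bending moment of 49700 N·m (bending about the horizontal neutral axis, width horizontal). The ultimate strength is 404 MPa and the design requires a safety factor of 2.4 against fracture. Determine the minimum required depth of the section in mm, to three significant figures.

h = 160 mm

σ_allow = 404/2.4 = 168.3 MPa.
For a rectangular section σ = 6M/(bh²), so h² = 6M/(b σ_allow) = 6×4.9700×10^7/(69.4×168.3) = 25530 mm².
h = 159.8 mm.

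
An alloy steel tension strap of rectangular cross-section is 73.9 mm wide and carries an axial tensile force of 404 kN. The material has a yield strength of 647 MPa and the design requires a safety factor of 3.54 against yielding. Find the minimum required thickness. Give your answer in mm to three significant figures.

σ_allow = 647/3.54 = 182.8 MPa.
Required area A = F/σ_allow = 404000/182.8 = 2210 mm².
t = A/w = 2210/73.9 = 29.91 mm.

t = 29.9 mm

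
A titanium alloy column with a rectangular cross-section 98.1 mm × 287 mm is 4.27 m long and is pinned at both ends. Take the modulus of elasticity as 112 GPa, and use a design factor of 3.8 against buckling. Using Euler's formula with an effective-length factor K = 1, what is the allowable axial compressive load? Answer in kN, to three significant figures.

P_allow = 360 kN

Buckling occurs about the weak axis: I_min = h·b³/12 = 287×98.1³/12 = 2.258×10^7 mm⁴ (b = 98.1 mm is the smaller dimension).
Effective length L_e = KL = 1×4.27 m = 4270 mm.
Euler critical load P_cr = π²EI/L_e² = π²×112000×2.258×10^7/4270² = 1.369×10^6 N.
P_allow = P_cr/n = 1.369×10^6/3.8 = 360200 N.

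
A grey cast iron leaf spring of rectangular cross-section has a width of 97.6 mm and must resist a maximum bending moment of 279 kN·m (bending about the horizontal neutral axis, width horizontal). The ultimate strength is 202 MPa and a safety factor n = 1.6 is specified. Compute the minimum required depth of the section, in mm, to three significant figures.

h = 369 mm

σ_allow = 202/1.6 = 126.2 MPa.
For a rectangular section σ = 6M/(bh²), so h² = 6M/(b σ_allow) = 6×2.7900×10^8/(97.6×126.2) = 135900 mm².
h = 368.6 mm.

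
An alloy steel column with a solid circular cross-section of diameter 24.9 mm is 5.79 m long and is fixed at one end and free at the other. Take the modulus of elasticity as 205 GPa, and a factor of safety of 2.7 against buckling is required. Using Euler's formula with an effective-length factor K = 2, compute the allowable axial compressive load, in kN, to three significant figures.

I = πd⁴/64 = π×24.9⁴/64 = 18870 mm⁴.
Effective length L_e = KL = 2×5.79 m = 11580 mm.
Euler critical load P_cr = π²EI/L_e² = π²×205000×18870/11580² = 284.7 N.
P_allow = P_cr/n = 284.7/2.7 = 105.4 N.

P_allow = 0.105 kN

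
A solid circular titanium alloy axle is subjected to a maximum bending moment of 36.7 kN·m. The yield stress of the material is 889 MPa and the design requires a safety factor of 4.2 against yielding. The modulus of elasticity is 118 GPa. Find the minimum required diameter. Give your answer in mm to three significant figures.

σ_allow = 889/4.2 = 211.7 MPa.
For a solid circular section σ = 32M/(πd³), so d³ = 32M/(π σ_allow) = 32×3.6700×10^7/(π×211.7) = 1.766×10^6 mm³.
d = 120.9 mm.

d = 121 mm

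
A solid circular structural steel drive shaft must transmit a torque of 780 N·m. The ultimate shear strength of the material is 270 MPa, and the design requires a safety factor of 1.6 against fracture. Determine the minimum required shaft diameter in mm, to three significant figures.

Allowable shear stress τ_allow = 270/1.6 = 168.8 MPa.
For a solid shaft τ = 16T/(πd³), so d³ = 16T/(π τ_allow) = 16×780000/(π×168.8) = 23540 mm³.
d = (23540)^(1/3) = 28.66 mm.

d = 28.7 mm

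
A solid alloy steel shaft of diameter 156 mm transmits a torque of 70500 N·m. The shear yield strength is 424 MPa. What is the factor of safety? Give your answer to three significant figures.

n = 4.48

τ = 16T/(πd³) = 16×7.0500×10^7/(π×156³) = 94.58 MPa.
n = τ_limit/τ = 424/94.58 = 4.483.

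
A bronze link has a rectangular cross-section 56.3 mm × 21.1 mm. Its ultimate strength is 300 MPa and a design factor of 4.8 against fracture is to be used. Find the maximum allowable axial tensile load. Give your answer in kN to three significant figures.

σ_allow = 300/4.8 = 62.50 MPa.
A = 56.3×21.1 = 1188 mm².
F_allow = σ_allow × A = 62.50×1188 = 74250 N.

F_allow = 74.2 kN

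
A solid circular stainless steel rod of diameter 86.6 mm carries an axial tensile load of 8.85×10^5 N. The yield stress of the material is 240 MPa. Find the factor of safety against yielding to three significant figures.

A = πd²/4 = 5890 mm².
σ = F/A = 885000/5890 = 150.3 MPa.
n = 240/150.3 = 1.597.

n = 1.60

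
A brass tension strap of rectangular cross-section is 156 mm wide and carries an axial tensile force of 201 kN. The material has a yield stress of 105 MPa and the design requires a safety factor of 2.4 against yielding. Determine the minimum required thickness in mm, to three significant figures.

t = 29.5 mm

σ_allow = 105/2.4 = 43.75 MPa.
Required area A = F/σ_allow = 201000/43.75 = 4594 mm².
t = A/w = 4594/156 = 29.45 mm.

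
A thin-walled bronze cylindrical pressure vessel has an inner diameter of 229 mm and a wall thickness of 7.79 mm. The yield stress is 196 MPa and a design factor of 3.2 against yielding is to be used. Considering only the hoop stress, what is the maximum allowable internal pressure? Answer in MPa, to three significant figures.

p_allow = 4.17 MPa

σ_allow = 196/3.2 = 61.25 MPa.
σ_h = pD/(2t) → p_allow = 2σ_allow t/D = 2×61.25×7.79/229 = 4.167 MPa.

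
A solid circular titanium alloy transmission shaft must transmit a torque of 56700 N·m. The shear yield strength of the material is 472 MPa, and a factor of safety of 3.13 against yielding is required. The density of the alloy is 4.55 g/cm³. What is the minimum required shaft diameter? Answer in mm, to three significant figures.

d = 124 mm

Allowable shear stress τ_allow = 472/3.13 = 150.8 MPa.
For a solid shaft τ = 16T/(πd³), so d³ = 16T/(π τ_allow) = 16×5.6700×10^7/(π×150.8) = 1.915×10^6 mm³.
d = (1.915×10^6)^(1/3) = 124.2 mm.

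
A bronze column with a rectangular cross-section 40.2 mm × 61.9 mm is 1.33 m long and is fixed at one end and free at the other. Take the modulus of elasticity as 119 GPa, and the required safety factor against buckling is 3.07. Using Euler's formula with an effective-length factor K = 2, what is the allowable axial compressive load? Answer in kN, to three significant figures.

P_allow = 18.1 kN

Buckling occurs about the weak axis: I_min = h·b³/12 = 61.9×40.2³/12 = 335100 mm⁴ (b = 40.2 mm is the smaller dimension).
Effective length L_e = KL = 2×1.33 m = 2660 mm.
Euler critical load P_cr = π²EI/L_e² = π²×119000×335100/2660² = 55630 N.
P_allow = P_cr/n = 55630/3.07 = 18120 N.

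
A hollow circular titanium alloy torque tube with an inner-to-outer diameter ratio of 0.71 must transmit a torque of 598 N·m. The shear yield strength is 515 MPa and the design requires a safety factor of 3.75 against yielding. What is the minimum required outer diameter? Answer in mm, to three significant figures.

τ_allow = 515/3.75 = 137.3 MPa.
For a hollow shaft τ = 16T/[πd_o³(1−k⁴)] with k = 0.71, so 1−k⁴ = 0.7459.
d_o³ = 16T/[π τ_allow (1−k⁴)] = 16×598000/(π×137.3×0.7459) = 29730 mm³.
d_o = 30.98 mm.

d_o = 31.0 mm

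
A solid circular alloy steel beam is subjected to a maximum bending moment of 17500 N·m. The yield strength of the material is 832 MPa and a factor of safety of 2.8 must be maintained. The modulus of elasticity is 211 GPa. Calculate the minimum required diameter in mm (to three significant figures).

σ_allow = 832/2.8 = 297.1 MPa.
For a solid circular section σ = 32M/(πd³), so d³ = 32M/(π σ_allow) = 32×1.7500×10^7/(π×297.1) = 599900 mm³.
d = 84.34 mm.

d = 84.3 mm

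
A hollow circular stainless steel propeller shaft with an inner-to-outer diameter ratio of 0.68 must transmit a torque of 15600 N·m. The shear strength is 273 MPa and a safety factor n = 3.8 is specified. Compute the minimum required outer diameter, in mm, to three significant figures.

τ_allow = 273/3.8 = 71.84 MPa.
For a hollow shaft τ = 16T/[πd_o³(1−k⁴)] with k = 0.68, so 1−k⁴ = 0.7862.
d_o³ = 16T/[π τ_allow (1−k⁴)] = 16×1.5600×10^7/(π×71.84×0.7862) = 1.407×10^6 mm³.
d_o = 112.0 mm.

d_o = 112 mm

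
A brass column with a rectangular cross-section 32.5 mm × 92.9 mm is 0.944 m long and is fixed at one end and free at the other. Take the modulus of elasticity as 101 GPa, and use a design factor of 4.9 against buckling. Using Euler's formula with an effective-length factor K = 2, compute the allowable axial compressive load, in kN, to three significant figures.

Buckling occurs about the weak axis: I_min = h·b³/12 = 92.9×32.5³/12 = 265800 mm⁴ (b = 32.5 mm is the smaller dimension).
Effective length L_e = KL = 2×0.944 m = 1888 mm.
Euler critical load P_cr = π²EI/L_e² = π²×101000×265800/1888² = 74320 N.
P_allow = P_cr/n = 74320/4.9 = 15170 N.

P_allow = 15.2 kN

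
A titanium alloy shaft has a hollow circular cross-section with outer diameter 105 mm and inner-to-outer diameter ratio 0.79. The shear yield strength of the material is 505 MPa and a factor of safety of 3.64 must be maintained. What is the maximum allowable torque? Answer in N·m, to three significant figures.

τ_allow = 505/3.64 = 138.7 MPa.
For a hollow shaft T_allow = τ_allow·πd_o³(1−k⁴)/16 with 1−k⁴ = 0.6105, so πd_o³(1−k⁴)/16 = 138800 mm³.
T_allow = 138.7×138800 = 1.925×10^7 N·mm = 19250 N·m.

T_allow = 19300 N·m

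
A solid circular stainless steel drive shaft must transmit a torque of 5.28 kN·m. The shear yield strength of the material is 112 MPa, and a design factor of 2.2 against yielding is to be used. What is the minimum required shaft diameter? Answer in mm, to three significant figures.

Allowable shear stress τ_allow = 112/2.2 = 50.91 MPa.
For a solid shaft τ = 16T/(πd³), so d³ = 16T/(π τ_allow) = 16×5280000/(π×50.91) = 528200 mm³.
d = (528200)^(1/3) = 80.84 mm.

d = 80.8 mm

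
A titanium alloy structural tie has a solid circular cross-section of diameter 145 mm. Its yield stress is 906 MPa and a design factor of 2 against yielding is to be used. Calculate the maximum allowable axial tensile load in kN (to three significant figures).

σ_allow = 906/2 = 453.0 MPa.
A = πd²/4 = π×145²/4 = 16510 mm².
F_allow = σ_allow × A = 453.0×16510 = 7.480×10^6 N.

F_allow = 7480 kN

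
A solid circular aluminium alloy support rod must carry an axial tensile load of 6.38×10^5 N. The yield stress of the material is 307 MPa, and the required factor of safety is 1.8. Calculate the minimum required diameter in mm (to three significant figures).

d = 69.0 mm

Allowable stress σ_allow = 307/1.8 = 170.6 MPa.
Required area A = F/σ_allow = 638000/170.6 = 3741 mm².
A = πd²/4 → d = √(4A/π) = 69.01 mm.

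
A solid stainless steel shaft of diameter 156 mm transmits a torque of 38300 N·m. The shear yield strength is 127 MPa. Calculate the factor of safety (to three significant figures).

n = 2.47

τ = 16T/(πd³) = 16×3.8300×10^7/(π×156³) = 51.38 MPa.
n = τ_limit/τ = 127/51.38 = 2.472.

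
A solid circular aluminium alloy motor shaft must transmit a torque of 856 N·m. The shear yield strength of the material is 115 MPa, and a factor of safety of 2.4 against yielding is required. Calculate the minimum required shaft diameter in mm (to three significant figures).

Allowable shear stress τ_allow = 115/2.4 = 47.92 MPa.
For a solid shaft τ = 16T/(πd³), so d³ = 16T/(π τ_allow) = 16×856000/(π×47.92) = 90980 mm³.
d = (90980)^(1/3) = 44.98 mm.

d = 45.0 mm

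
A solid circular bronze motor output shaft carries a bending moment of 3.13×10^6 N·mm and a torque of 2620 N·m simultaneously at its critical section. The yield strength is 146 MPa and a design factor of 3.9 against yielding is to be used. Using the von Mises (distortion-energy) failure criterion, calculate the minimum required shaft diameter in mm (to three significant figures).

d = 102 mm

σ_allow = σ_y/n = 146/3.9 = 37.44 MPa.
For a solid shaft σ_b = 32M/(πd³) and τ = 16T/(πd³), so the von Mises stress is σ' = (16/πd³)·√(4M²+3T²).
√(4M²+3T²) = √(4×(3.130×10^6)² + 3×(2.620×10^6)²) = 7.732×10^6 N·mm.
d³ = 16×7.732×10^6/(π×37.44) = 1.052×10^6 mm³.
d = 101.7 mm.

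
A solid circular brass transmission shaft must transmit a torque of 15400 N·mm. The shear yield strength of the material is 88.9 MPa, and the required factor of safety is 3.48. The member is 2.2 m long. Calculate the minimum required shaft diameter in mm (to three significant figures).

d = 14.5 mm

Allowable shear stress τ_allow = 88.9/3.48 = 25.55 MPa.
For a solid shaft τ = 16T/(πd³), so d³ = 16T/(π τ_allow) = 16×15400/(π×25.55) = 3070 mm³.
d = (3070)^(1/3) = 14.53 mm.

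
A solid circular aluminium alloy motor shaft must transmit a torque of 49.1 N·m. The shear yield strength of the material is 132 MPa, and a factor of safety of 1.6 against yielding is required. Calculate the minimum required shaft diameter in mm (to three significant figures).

d = 14.5 mm

Allowable shear stress τ_allow = 132/1.6 = 82.50 MPa.
For a solid shaft τ = 16T/(πd³), so d³ = 16T/(π τ_allow) = 16×49100/(π×82.50) = 3031 mm³.
d = (3031)^(1/3) = 14.47 mm.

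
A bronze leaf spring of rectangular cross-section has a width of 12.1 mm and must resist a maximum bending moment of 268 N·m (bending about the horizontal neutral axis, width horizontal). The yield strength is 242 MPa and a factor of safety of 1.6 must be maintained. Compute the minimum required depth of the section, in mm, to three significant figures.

h = 29.6 mm

σ_allow = 242/1.6 = 151.2 MPa.
For a rectangular section σ = 6M/(bh²), so h² = 6M/(b σ_allow) = 6×268000/(12.1×151.2) = 878.6 mm².
h = 29.64 mm.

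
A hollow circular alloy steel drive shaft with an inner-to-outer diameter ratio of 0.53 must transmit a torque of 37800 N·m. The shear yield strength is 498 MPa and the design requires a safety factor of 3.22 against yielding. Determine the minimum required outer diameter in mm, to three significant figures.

τ_allow = 498/3.22 = 154.7 MPa.
For a hollow shaft τ = 16T/[πd_o³(1−k⁴)] with k = 0.53, so 1−k⁴ = 0.9211.
d_o³ = 16T/[π τ_allow (1−k⁴)] = 16×3.7800×10^7/(π×154.7×0.9211) = 1.351×10^6 mm³.
d_o = 110.6 mm.

d_o = 111 mm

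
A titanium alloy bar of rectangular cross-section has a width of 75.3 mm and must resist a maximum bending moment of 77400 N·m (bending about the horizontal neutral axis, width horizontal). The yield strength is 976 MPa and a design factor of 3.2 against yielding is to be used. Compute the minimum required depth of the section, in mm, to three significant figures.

σ_allow = 976/3.2 = 305.0 MPa.
For a rectangular section σ = 6M/(bh²), so h² = 6M/(b σ_allow) = 6×7.7400×10^7/(75.3×305.0) = 20220 mm².
h = 142.2 mm.

h = 142 mm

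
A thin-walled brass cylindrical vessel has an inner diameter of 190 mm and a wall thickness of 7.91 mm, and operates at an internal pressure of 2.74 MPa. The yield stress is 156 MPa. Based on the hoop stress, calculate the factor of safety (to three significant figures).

σ_h = pD/(2t) = 2.74×190/(2×7.91) = 32.91 MPa.
n = 156/32.91 = 4.741.

n = 4.74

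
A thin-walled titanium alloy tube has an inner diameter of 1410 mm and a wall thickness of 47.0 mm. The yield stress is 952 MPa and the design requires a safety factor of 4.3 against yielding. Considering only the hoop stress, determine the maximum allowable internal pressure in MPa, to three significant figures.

p_allow = 14.8 MPa

σ_allow = 952/4.3 = 221.4 MPa.
σ_h = pD/(2t) → p_allow = 2σ_allow t/D = 2×221.4×47.0/1410 = 14.76 MPa.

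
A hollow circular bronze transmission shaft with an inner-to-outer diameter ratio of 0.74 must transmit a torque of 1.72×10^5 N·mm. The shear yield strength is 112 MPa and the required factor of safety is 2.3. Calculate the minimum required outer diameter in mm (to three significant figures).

τ_allow = 112/2.3 = 48.70 MPa.
For a hollow shaft τ = 16T/[πd_o³(1−k⁴)] with k = 0.74, so 1−k⁴ = 0.7001.
d_o³ = 16T/[π τ_allow (1−k⁴)] = 16×172000/(π×48.70×0.7001) = 25690 mm³.
d_o = 29.51 mm.

d_o = 29.5 mm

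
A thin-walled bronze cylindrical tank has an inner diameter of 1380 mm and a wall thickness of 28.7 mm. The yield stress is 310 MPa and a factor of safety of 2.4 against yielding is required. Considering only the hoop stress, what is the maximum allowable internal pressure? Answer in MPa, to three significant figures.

σ_allow = 310/2.4 = 129.2 MPa.
σ_h = pD/(2t) → p_allow = 2σ_allow t/D = 2×129.2×28.7/1380 = 5.373 MPa.

p_allow = 5.37 MPa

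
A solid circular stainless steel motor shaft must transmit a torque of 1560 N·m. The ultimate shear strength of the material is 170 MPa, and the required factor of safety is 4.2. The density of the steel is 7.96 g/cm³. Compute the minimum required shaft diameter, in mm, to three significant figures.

Allowable shear stress τ_allow = 170/4.2 = 40.48 MPa.
For a solid shaft τ = 16T/(πd³), so d³ = 16T/(π τ_allow) = 16×1560000/(π×40.48) = 196300 mm³.
d = (196300)^(1/3) = 58.12 mm.

d = 58.1 mm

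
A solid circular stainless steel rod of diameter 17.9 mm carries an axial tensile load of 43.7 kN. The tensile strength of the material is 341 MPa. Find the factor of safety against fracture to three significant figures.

A = πd²/4 = 251.6 mm².
σ = F/A = 43700/251.6 = 173.7 MPa.
n = 341/173.7 = 1.964.

n = 1.96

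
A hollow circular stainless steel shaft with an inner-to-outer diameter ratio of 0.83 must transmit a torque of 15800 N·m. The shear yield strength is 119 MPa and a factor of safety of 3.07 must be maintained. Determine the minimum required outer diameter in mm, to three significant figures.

d_o = 158 mm

τ_allow = 119/3.07 = 38.76 MPa.
For a hollow shaft τ = 16T/[πd_o³(1−k⁴)] with k = 0.83, so 1−k⁴ = 0.5254.
d_o³ = 16T/[π τ_allow (1−k⁴)] = 16×1.5800×10^7/(π×38.76×0.5254) = 3.951×10^6 mm³.
d_o = 158.1 mm.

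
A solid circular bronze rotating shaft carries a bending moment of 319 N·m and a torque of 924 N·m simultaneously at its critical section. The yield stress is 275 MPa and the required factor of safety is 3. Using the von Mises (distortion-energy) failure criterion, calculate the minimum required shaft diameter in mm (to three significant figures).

σ_allow = σ_y/n = 275/3 = 91.67 MPa.
For a solid shaft σ_b = 32M/(πd³) and τ = 16T/(πd³), so the von Mises stress is σ' = (16/πd³)·√(4M²+3T²).
√(4M²+3T²) = √(4×(319000)² + 3×(924000)²) = 1.723×10^6 N·mm.
d³ = 16×1.723×10^6/(π×91.67) = 95720 mm³.
d = 45.74 mm.

d = 45.7 mm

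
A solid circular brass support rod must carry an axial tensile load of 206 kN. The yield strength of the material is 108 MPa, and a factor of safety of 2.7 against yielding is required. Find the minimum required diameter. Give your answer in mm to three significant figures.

d = 81.0 mm

Allowable stress σ_allow = 108/2.7 = 40.00 MPa.
Required area A = F/σ_allow = 206000/40.00 = 5150 mm².
A = πd²/4 → d = √(4A/π) = 80.98 mm.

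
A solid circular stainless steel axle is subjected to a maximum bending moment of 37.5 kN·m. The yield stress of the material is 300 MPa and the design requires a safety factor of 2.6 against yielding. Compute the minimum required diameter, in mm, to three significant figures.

d = 149 mm

σ_allow = 300/2.6 = 115.4 MPa.
For a solid circular section σ = 32M/(πd³), so d³ = 32M/(π σ_allow) = 32×3.7500×10^7/(π×115.4) = 3.310×10^6 mm³.
d = 149.0 mm.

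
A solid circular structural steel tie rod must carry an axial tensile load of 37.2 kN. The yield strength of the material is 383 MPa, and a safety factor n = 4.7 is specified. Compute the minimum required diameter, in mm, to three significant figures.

d = 24.1 mm

Allowable stress σ_allow = 383/4.7 = 81.49 MPa.
Required area A = F/σ_allow = 37200/81.49 = 456.5 mm².
A = πd²/4 → d = √(4A/π) = 24.11 mm.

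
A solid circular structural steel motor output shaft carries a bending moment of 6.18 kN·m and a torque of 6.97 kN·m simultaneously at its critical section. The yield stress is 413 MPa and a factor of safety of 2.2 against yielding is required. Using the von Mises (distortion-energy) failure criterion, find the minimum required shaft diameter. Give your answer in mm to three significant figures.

d = 77.7 mm

σ_allow = σ_y/n = 413/2.2 = 187.7 MPa.
For a solid shaft σ_b = 32M/(πd³) and τ = 16T/(πd³), so the von Mises stress is σ' = (16/πd³)·√(4M²+3T²).
√(4M²+3T²) = √(4×(6.180×10^6)² + 3×(6.970×10^6)²) = 1.728×10^7 N·mm.
d³ = 16×1.728×10^7/(π×187.7) = 468700 mm³.
d = 77.68 mm.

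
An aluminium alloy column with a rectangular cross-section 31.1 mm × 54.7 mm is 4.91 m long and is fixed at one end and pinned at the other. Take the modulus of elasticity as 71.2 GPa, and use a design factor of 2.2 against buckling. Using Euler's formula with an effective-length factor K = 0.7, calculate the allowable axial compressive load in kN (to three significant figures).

P_allow = 3.71 kN

Buckling occurs about the weak axis: I_min = h·b³/12 = 54.7×31.1³/12 = 137100 mm⁴ (b = 31.1 mm is the smaller dimension).
Effective length L_e = KL = 0.7×4.91 m = 3437 mm.
Euler critical load P_cr = π²EI/L_e² = π²×71200×137100/3437² = 8157 N.
P_allow = P_cr/n = 8157/2.2 = 3708 N.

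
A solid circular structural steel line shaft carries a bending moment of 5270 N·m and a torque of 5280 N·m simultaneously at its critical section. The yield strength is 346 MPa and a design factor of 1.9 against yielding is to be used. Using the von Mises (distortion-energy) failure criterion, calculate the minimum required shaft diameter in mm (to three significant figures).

d = 73.1 mm

σ_allow = σ_y/n = 346/1.9 = 182.1 MPa.
For a solid shaft σ_b = 32M/(πd³) and τ = 16T/(πd³), so the von Mises stress is σ' = (16/πd³)·√(4M²+3T²).
√(4M²+3T²) = √(4×(5.270×10^6)² + 3×(5.280×10^6)²) = 1.395×10^7 N·mm.
d³ = 16×1.395×10^7/(π×182.1) = 390300 mm³.
d = 73.08 mm.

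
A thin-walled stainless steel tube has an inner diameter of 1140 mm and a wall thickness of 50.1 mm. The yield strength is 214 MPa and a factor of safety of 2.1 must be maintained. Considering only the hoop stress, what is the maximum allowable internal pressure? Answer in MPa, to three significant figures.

σ_allow = 214/2.1 = 101.9 MPa.
σ_h = pD/(2t) → p_allow = 2σ_allow t/D = 2×101.9×50.1/1140 = 8.957 MPa.

p_allow = 8.96 MPa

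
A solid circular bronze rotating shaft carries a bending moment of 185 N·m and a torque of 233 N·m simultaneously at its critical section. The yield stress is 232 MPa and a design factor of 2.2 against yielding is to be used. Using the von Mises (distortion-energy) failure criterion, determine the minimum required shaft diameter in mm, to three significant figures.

d = 29.8 mm

σ_allow = σ_y/n = 232/2.2 = 105.5 MPa.
For a solid shaft σ_b = 32M/(πd³) and τ = 16T/(πd³), so the von Mises stress is σ' = (16/πd³)·√(4M²+3T²).
√(4M²+3T²) = √(4×(185000)² + 3×(233000)²) = 547500 N·mm.
d³ = 16×547500/(π×105.5) = 26440 mm³.
d = 29.79 mm.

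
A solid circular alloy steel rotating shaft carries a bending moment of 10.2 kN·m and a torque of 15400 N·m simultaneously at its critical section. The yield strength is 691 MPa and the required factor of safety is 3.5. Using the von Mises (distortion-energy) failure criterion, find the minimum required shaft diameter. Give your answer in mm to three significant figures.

d = 95.3 mm

σ_allow = σ_y/n = 691/3.5 = 197.4 MPa.
For a solid shaft σ_b = 32M/(πd³) and τ = 16T/(πd³), so the von Mises stress is σ' = (16/πd³)·√(4M²+3T²).
√(4M²+3T²) = √(4×(1.020×10^7)² + 3×(1.540×10^7)²) = 3.358×10^7 N·mm.
d³ = 16×3.358×10^7/(π×197.4) = 866300 mm³.
d = 95.33 mm.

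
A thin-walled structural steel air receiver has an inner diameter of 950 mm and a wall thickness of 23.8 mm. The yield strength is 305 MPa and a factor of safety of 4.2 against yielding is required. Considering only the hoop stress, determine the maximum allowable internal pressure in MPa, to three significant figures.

p_allow = 3.64 MPa

σ_allow = 305/4.2 = 72.62 MPa.
σ_h = pD/(2t) → p_allow = 2σ_allow t/D = 2×72.62×23.8/950 = 3.639 MPa.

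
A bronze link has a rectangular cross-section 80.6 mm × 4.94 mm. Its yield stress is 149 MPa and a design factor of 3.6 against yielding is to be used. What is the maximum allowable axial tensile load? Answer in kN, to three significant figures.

σ_allow = 149/3.6 = 41.39 MPa.
A = 80.6×4.94 = 398.2 mm².
F_allow = σ_allow × A = 41.39×398.2 = 16480 N.

F_allow = 16.5 kN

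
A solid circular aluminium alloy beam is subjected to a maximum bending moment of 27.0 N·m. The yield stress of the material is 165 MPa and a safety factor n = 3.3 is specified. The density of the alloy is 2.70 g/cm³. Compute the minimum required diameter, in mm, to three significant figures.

σ_allow = 165/3.3 = 50.00 MPa.
For a solid circular section σ = 32M/(πd³), so d³ = 32M/(π σ_allow) = 32×27000/(π×50.00) = 5500 mm³.
d = 17.65 mm.

d = 17.7 mm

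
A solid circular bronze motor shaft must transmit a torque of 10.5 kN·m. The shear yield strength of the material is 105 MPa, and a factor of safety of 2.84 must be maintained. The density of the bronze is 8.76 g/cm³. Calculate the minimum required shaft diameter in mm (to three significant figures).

Allowable shear stress τ_allow = 105/2.84 = 36.97 MPa.
For a solid shaft τ = 16T/(πd³), so d³ = 16T/(π τ_allow) = 16×1.0500×10^7/(π×36.97) = 1.446×10^6 mm³.
d = (1.446×10^6)^(1/3) = 113.1 mm.

d = 113 mm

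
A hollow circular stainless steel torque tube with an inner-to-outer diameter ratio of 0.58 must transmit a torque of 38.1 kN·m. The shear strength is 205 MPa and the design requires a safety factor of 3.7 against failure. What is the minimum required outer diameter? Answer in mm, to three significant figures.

τ_allow = 205/3.7 = 55.41 MPa.
For a hollow shaft τ = 16T/[πd_o³(1−k⁴)] with k = 0.58, so 1−k⁴ = 0.8868.
d_o³ = 16T/[π τ_allow (1−k⁴)] = 16×3.8100×10^7/(π×55.41×0.8868) = 3.949×10^6 mm³.
d_o = 158.1 mm.

d_o = 158 mm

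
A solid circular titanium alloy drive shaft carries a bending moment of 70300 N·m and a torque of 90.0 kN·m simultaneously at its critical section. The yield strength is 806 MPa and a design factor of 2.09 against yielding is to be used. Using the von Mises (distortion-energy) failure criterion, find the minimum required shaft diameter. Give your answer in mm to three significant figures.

d = 140 mm

σ_allow = σ_y/n = 806/2.09 = 385.6 MPa.
For a solid shaft σ_b = 32M/(πd³) and τ = 16T/(πd³), so the von Mises stress is σ' = (16/πd³)·√(4M²+3T²).
√(4M²+3T²) = √(4×(7.030×10^7)² + 3×(9.000×10^7)²) = 2.099×10^8 N·mm.
d³ = 16×2.099×10^8/(π×385.6) = 2.772×10^6 mm³.
d = 140.5 mm.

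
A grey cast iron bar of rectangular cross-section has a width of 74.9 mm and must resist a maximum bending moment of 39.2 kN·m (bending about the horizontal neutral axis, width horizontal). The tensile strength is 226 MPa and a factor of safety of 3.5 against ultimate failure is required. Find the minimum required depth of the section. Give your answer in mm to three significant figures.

σ_allow = 226/3.5 = 64.57 MPa.
For a rectangular section σ = 6M/(bh²), so h² = 6M/(b σ_allow) = 6×3.9200×10^7/(74.9×64.57) = 48630 mm².
h = 220.5 mm.

h = 221 mm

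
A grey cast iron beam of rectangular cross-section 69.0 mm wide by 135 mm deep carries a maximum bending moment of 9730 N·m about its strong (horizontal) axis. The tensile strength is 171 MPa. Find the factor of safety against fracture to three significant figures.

Section modulus S = bh²/6 = 69.0×135²/6 = 209600 mm³.
σ = M/S = 9730000/209600 = 46.42 MPa.
n = 171/46.42 = 3.683.

n = 3.68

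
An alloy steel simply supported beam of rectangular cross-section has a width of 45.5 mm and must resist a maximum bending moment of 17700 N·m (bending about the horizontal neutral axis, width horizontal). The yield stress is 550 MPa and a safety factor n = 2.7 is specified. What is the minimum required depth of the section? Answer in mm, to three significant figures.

h = 107 mm

σ_allow = 550/2.7 = 203.7 MPa.
For a rectangular section σ = 6M/(bh²), so h² = 6M/(b σ_allow) = 6×1.7700×10^7/(45.5×203.7) = 11460 mm².
h = 107.0 mm.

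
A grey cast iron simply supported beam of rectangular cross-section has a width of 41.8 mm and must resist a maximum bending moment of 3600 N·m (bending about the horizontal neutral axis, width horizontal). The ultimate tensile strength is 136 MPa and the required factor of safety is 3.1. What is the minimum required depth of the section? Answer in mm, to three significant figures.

h = 109 mm

σ_allow = 136/3.1 = 43.87 MPa.
For a rectangular section σ = 6M/(bh²), so h² = 6M/(b σ_allow) = 6×3600000/(41.8×43.87) = 11780 mm².
h = 108.5 mm.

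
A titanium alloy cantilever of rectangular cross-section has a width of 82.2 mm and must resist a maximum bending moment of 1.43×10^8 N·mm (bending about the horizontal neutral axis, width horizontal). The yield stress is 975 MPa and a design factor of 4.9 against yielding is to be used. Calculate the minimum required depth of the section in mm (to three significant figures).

h = 229 mm

σ_allow = 975/4.9 = 199.0 MPa.
For a rectangular section σ = 6M/(bh²), so h² = 6M/(b σ_allow) = 6×1.4300×10^8/(82.2×199.0) = 52460 mm².
h = 229.0 mm.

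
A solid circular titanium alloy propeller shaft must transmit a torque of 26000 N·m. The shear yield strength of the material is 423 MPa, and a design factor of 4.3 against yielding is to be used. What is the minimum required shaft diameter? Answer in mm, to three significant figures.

d = 110 mm

Allowable shear stress τ_allow = 423/4.3 = 98.37 MPa.
For a solid shaft τ = 16T/(πd³), so d³ = 16T/(π τ_allow) = 16×2.6000×10^7/(π×98.37) = 1.346×10^6 mm³.
d = (1.346×10^6)^(1/3) = 110.4 mm.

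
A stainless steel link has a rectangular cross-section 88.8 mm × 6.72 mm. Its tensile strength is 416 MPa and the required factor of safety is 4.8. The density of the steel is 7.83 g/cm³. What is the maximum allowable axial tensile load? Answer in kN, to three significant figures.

F_allow = 51.7 kN

σ_allow = 416/4.8 = 86.67 MPa.
A = 88.8×6.72 = 596.7 mm².
F_allow = σ_allow × A = 86.67×596.7 = 51720 N.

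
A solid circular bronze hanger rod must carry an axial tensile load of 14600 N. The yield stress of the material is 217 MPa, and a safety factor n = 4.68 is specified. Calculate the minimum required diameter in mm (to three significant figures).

Allowable stress σ_allow = 217/4.68 = 46.37 MPa.
Required area A = F/σ_allow = 14600/46.37 = 314.9 mm².
A = πd²/4 → d = √(4A/π) = 20.02 mm.

d = 20.0 mm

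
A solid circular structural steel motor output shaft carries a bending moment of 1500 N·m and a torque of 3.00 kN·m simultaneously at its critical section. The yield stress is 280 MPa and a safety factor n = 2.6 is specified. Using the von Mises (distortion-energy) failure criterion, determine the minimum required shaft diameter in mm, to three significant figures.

d = 65.7 mm

σ_allow = σ_y/n = 280/2.6 = 107.7 MPa.
For a solid shaft σ_b = 32M/(πd³) and τ = 16T/(πd³), so the von Mises stress is σ' = (16/πd³)·√(4M²+3T²).
√(4M²+3T²) = √(4×(1.500×10^6)² + 3×(3.000×10^6)²) = 6.000×10^6 N·mm.
d³ = 16×6.000×10^6/(π×107.7) = 283800 mm³.
d = 65.71 mm.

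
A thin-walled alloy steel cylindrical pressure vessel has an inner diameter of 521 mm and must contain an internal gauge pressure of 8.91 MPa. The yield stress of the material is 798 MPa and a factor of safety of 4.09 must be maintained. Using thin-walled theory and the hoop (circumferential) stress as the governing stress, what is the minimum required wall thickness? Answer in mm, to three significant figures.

σ_allow = 798/4.09 = 195.1 MPa.
Hoop stress σ_h = pD/(2t), so t = pD/(2σ_allow) = 8.91×521/(2×195.1) = 11.90 mm.

t = 11.9 mm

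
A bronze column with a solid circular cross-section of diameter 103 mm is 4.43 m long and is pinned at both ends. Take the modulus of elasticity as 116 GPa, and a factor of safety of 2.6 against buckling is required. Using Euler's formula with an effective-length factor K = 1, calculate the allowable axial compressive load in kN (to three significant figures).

I = πd⁴/64 = π×103⁴/64 = 5.525×10^6 mm⁴.
Effective length L_e = KL = 1×4.43 m = 4430 mm.
Euler critical load P_cr = π²EI/L_e² = π²×116000×5.525×10^6/4430² = 322300 N.
P_allow = P_cr/n = 322300/2.6 = 124000 N.

P_allow = 124 kN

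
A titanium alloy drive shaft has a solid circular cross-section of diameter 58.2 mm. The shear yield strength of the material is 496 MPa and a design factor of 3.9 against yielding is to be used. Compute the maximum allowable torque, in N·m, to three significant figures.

τ_allow = 496/3.9 = 127.2 MPa.
For a solid shaft T_allow = τ_allow·πd³/16; πd³/16 = π×58.2³/16 = 38710 mm³.
T_allow = 127.2×38710 = 4.923×10^6 N·mm = 4923 N·m.

T_allow = 4920 N·m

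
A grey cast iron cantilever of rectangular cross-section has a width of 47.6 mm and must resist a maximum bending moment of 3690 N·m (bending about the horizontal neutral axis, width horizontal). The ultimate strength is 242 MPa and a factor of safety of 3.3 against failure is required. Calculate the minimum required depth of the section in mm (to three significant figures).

h = 79.6 mm

σ_allow = 242/3.3 = 73.33 MPa.
For a rectangular section σ = 6M/(bh²), so h² = 6M/(b σ_allow) = 6×3690000/(47.6×73.33) = 6343 mm².
h = 79.64 mm.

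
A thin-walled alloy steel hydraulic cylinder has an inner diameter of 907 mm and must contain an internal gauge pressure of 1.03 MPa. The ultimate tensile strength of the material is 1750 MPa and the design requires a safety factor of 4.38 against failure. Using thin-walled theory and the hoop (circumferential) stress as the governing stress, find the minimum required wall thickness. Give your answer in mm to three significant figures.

σ_allow = 1750/4.38 = 399.5 MPa.
Hoop stress σ_h = pD/(2t), so t = pD/(2σ_allow) = 1.03×907/(2×399.5) = 1.169 mm.

t = 1.17 mm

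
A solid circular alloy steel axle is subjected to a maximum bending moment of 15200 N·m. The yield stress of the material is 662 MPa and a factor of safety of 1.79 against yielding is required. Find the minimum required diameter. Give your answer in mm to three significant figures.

d = 74.8 mm

σ_allow = 662/1.79 = 369.8 MPa.
For a solid circular section σ = 32M/(πd³), so d³ = 32M/(π σ_allow) = 32×1.5200×10^7/(π×369.8) = 418600 mm³.
d = 74.81 mm.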